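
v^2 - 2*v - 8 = (v - 4)*(v + 2)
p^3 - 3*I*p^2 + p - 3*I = (p - 3*I)*(p - I)*(p + I)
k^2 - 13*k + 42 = (k - 7)*(k - 6)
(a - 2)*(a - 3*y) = a^2 - 3*a*y - 2*a + 6*y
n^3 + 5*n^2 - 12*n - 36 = (n - 3)*(n + 2)*(n + 6)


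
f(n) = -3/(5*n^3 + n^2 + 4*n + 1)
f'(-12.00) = 0.00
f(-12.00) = 0.00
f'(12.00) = 0.00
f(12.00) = 0.00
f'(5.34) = 0.00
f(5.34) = -0.00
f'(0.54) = 1.58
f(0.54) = -0.71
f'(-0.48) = 12.62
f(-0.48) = 2.41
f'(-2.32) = 0.06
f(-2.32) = 0.05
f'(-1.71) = 0.17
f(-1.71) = 0.11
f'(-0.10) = 32.37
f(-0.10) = -4.96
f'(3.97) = 0.01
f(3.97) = -0.01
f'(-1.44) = 0.31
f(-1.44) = 0.17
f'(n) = -3*(-15*n^2 - 2*n - 4)/(5*n^3 + n^2 + 4*n + 1)^2 = 3*(15*n^2 + 2*n + 4)/(5*n^3 + n^2 + 4*n + 1)^2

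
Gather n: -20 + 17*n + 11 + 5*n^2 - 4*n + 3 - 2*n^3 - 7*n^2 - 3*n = -2*n^3 - 2*n^2 + 10*n - 6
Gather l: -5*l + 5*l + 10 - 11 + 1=0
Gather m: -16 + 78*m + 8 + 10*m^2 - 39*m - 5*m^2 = 5*m^2 + 39*m - 8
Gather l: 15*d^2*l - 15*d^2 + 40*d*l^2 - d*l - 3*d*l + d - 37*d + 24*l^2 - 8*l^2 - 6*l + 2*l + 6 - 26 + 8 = -15*d^2 - 36*d + l^2*(40*d + 16) + l*(15*d^2 - 4*d - 4) - 12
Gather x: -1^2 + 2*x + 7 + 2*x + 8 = 4*x + 14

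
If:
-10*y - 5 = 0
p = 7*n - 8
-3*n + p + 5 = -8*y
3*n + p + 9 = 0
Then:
No Solution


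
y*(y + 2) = y^2 + 2*y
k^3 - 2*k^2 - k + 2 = (k - 2)*(k - 1)*(k + 1)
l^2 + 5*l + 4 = (l + 1)*(l + 4)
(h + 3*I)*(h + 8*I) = h^2 + 11*I*h - 24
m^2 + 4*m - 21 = (m - 3)*(m + 7)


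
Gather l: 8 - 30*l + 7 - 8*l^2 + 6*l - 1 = -8*l^2 - 24*l + 14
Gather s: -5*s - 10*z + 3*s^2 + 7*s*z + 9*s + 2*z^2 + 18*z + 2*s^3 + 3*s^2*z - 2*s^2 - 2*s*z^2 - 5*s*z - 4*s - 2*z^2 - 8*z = 2*s^3 + s^2*(3*z + 1) + s*(-2*z^2 + 2*z)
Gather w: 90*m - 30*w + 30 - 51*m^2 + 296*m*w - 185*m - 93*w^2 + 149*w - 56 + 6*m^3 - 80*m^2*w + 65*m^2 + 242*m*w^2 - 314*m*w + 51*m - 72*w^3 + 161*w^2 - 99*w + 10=6*m^3 + 14*m^2 - 44*m - 72*w^3 + w^2*(242*m + 68) + w*(-80*m^2 - 18*m + 20) - 16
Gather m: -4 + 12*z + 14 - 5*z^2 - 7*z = -5*z^2 + 5*z + 10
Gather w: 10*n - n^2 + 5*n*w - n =-n^2 + 5*n*w + 9*n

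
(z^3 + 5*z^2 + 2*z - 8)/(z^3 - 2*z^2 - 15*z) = (-z^3 - 5*z^2 - 2*z + 8)/(z*(-z^2 + 2*z + 15))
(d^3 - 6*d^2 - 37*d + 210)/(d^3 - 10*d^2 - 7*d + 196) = (d^2 + d - 30)/(d^2 - 3*d - 28)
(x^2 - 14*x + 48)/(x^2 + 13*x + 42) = (x^2 - 14*x + 48)/(x^2 + 13*x + 42)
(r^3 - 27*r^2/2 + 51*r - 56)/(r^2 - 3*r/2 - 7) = (r^2 - 10*r + 16)/(r + 2)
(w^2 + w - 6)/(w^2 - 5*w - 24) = (w - 2)/(w - 8)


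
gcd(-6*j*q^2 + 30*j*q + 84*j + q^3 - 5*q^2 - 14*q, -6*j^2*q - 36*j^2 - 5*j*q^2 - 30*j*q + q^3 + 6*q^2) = -6*j + q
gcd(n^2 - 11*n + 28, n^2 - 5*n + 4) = n - 4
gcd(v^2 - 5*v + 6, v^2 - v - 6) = v - 3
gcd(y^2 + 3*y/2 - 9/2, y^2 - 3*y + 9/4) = y - 3/2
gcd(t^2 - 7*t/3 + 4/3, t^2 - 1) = t - 1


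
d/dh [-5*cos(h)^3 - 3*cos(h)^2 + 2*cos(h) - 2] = (15*cos(h)^2 + 6*cos(h) - 2)*sin(h)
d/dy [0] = 0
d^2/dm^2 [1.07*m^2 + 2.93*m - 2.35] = 2.14000000000000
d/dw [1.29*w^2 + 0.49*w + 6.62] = 2.58*w + 0.49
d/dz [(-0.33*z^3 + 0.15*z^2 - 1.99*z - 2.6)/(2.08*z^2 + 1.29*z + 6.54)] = (-0.6864*z^4 - 0.8514*z^3 - 2.1419*z^2 + 12.778*z - 9.6606)/(4.3264*z^4 + 5.3664*z^3 + 28.8705*z^2 + 16.8732*z + 42.7716)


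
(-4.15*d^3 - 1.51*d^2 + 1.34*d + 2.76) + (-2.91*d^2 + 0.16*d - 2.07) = -4.15*d^3 - 4.42*d^2 + 1.5*d + 0.69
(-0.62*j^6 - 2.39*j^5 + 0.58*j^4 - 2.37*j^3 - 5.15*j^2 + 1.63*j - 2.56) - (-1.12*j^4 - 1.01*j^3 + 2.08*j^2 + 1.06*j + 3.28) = -0.62*j^6 - 2.39*j^5 + 1.7*j^4 - 1.36*j^3 - 7.23*j^2 + 0.57*j - 5.84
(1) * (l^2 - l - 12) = l^2 - l - 12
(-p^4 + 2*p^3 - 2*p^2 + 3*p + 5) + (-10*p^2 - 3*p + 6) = -p^4 + 2*p^3 - 12*p^2 + 11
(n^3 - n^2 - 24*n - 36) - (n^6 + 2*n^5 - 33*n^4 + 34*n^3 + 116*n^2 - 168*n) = -n^6 - 2*n^5 + 33*n^4 - 33*n^3 - 117*n^2 + 144*n - 36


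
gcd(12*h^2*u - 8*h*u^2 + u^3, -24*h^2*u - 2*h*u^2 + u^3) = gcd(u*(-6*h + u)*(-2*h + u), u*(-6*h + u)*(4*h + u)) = -6*h*u + u^2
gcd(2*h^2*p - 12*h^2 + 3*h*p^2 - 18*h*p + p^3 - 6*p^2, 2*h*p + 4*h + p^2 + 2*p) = 2*h + p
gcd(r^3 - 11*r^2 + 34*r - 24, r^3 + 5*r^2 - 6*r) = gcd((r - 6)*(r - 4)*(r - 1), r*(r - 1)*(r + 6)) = r - 1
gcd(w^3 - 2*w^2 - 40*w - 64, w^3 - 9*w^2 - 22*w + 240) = w - 8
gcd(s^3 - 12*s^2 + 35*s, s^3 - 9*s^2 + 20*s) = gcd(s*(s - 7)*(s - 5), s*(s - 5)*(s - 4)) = s^2 - 5*s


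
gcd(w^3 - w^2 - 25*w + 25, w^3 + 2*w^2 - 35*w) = w - 5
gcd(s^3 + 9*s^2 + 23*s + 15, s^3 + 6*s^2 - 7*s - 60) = s + 5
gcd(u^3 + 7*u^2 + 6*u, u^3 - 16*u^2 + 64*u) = u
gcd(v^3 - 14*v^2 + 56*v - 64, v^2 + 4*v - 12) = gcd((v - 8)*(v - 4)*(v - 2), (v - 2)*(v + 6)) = v - 2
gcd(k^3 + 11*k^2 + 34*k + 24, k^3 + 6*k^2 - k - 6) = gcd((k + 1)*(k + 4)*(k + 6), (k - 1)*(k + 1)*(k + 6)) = k^2 + 7*k + 6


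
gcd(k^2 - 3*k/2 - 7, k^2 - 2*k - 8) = k + 2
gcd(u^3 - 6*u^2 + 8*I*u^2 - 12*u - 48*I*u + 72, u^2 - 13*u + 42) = u - 6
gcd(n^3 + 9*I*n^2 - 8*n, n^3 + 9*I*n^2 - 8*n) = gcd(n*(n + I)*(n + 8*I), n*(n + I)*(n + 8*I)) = n^3 + 9*I*n^2 - 8*n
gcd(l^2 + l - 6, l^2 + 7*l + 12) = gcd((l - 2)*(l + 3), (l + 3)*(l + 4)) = l + 3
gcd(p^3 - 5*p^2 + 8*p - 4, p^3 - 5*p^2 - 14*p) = 1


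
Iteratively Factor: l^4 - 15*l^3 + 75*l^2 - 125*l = (l)*(l^3 - 15*l^2 + 75*l - 125) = l*(l - 5)*(l^2 - 10*l + 25) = l*(l - 5)^2*(l - 5)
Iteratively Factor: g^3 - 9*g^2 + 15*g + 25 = (g + 1)*(g^2 - 10*g + 25) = (g - 5)*(g + 1)*(g - 5)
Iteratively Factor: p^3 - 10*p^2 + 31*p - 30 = (p - 3)*(p^2 - 7*p + 10) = (p - 3)*(p - 2)*(p - 5)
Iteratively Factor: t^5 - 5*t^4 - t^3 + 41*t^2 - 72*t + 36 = (t - 2)*(t^4 - 3*t^3 - 7*t^2 + 27*t - 18) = (t - 3)*(t - 2)*(t^3 - 7*t + 6) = (t - 3)*(t - 2)^2*(t^2 + 2*t - 3) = (t - 3)*(t - 2)^2*(t + 3)*(t - 1)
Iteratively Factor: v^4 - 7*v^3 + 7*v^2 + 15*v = (v)*(v^3 - 7*v^2 + 7*v + 15) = v*(v - 3)*(v^2 - 4*v - 5) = v*(v - 3)*(v + 1)*(v - 5)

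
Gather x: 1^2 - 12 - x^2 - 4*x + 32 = -x^2 - 4*x + 21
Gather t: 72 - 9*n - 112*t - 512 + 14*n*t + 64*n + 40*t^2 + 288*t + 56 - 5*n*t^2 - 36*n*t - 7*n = 48*n + t^2*(40 - 5*n) + t*(176 - 22*n) - 384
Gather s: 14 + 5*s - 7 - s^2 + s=-s^2 + 6*s + 7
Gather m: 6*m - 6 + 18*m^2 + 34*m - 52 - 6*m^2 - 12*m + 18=12*m^2 + 28*m - 40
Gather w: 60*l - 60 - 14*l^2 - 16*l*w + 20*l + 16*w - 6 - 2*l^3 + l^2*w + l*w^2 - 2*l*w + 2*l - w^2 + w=-2*l^3 - 14*l^2 + 82*l + w^2*(l - 1) + w*(l^2 - 18*l + 17) - 66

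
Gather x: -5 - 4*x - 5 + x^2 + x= x^2 - 3*x - 10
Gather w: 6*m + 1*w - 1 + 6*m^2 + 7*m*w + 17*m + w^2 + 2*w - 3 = 6*m^2 + 23*m + w^2 + w*(7*m + 3) - 4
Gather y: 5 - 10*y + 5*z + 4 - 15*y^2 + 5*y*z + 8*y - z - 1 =-15*y^2 + y*(5*z - 2) + 4*z + 8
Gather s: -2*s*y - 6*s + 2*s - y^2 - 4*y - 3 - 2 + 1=s*(-2*y - 4) - y^2 - 4*y - 4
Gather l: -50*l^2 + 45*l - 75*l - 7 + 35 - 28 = -50*l^2 - 30*l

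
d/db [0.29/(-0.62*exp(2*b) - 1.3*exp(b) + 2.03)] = (0.3596*exp(b) + 0.377)*exp(b)/(0.62*exp(2*b) + 1.3*exp(b) - 2.03)^2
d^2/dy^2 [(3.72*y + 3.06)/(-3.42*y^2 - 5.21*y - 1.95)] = (-(3.72*y + 3.06)*(6.84*y + 5.21)*(13.68*y + 10.42) + (76.3344*y + 59.6928)*(3.42*y^2 + 5.21*y + 1.95))/(3.42*y^2 + 5.21*y + 1.95)^3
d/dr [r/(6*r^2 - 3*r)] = -2/(3*(2*r - 1)^2)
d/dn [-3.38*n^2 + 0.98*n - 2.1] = 0.98 - 6.76*n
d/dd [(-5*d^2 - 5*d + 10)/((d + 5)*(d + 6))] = 10*(-5*d^2 - 32*d - 26)/(d^4 + 22*d^3 + 181*d^2 + 660*d + 900)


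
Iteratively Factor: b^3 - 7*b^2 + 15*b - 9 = (b - 3)*(b^2 - 4*b + 3) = (b - 3)*(b - 1)*(b - 3)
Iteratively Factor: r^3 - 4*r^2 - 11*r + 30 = (r - 5)*(r^2 + r - 6) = (r - 5)*(r + 3)*(r - 2)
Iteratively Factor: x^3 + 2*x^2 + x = (x)*(x^2 + 2*x + 1) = x*(x + 1)*(x + 1)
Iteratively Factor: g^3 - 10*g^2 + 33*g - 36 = (g - 3)*(g^2 - 7*g + 12) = (g - 3)^2*(g - 4)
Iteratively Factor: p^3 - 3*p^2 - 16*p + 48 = (p - 3)*(p^2 - 16) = (p - 4)*(p - 3)*(p + 4)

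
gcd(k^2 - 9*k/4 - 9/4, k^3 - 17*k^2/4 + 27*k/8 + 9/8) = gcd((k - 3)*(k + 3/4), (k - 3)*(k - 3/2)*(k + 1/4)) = k - 3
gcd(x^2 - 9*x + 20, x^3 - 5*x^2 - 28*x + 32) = 1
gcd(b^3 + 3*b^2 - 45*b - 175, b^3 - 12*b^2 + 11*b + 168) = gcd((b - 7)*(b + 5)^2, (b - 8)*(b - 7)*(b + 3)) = b - 7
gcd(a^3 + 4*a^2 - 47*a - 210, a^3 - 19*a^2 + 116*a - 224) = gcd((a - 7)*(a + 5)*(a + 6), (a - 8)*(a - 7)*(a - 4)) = a - 7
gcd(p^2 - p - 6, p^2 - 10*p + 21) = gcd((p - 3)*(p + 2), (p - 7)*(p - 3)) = p - 3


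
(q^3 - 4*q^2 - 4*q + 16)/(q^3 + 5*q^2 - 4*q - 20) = (q - 4)/(q + 5)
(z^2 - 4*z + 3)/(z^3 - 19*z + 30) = (z - 1)/(z^2 + 3*z - 10)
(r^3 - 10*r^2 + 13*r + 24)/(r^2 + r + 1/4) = 4*(r^3 - 10*r^2 + 13*r + 24)/(4*r^2 + 4*r + 1)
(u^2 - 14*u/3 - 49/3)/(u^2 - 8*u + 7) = (u + 7/3)/(u - 1)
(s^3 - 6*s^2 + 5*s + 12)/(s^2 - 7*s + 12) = s + 1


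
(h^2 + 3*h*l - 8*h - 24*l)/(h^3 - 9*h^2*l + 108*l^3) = (h - 8)/(h^2 - 12*h*l + 36*l^2)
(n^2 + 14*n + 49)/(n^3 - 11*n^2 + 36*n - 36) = (n^2 + 14*n + 49)/(n^3 - 11*n^2 + 36*n - 36)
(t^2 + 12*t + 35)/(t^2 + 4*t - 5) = (t + 7)/(t - 1)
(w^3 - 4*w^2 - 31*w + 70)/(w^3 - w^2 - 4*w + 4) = (w^2 - 2*w - 35)/(w^2 + w - 2)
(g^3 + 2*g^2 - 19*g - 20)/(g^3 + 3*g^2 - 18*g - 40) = (g + 1)/(g + 2)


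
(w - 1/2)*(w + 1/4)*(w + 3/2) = w^3 + 5*w^2/4 - w/2 - 3/16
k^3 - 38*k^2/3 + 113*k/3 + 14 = (k - 7)*(k - 6)*(k + 1/3)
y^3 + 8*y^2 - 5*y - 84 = (y - 3)*(y + 4)*(y + 7)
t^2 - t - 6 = (t - 3)*(t + 2)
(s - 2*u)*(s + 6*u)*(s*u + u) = s^3*u + 4*s^2*u^2 + s^2*u - 12*s*u^3 + 4*s*u^2 - 12*u^3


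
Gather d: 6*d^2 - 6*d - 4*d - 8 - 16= 6*d^2 - 10*d - 24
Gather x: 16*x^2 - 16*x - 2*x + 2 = 16*x^2 - 18*x + 2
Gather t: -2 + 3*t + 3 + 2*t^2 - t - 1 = 2*t^2 + 2*t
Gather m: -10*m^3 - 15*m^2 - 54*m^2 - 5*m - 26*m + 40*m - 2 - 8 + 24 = -10*m^3 - 69*m^2 + 9*m + 14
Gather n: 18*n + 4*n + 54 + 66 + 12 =22*n + 132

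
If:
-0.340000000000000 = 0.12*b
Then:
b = -2.83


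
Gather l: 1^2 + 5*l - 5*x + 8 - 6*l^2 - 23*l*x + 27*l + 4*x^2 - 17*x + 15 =-6*l^2 + l*(32 - 23*x) + 4*x^2 - 22*x + 24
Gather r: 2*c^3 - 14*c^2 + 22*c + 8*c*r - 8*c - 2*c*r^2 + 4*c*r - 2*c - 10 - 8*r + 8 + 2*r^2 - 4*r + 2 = 2*c^3 - 14*c^2 + 12*c + r^2*(2 - 2*c) + r*(12*c - 12)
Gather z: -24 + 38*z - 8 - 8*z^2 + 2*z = -8*z^2 + 40*z - 32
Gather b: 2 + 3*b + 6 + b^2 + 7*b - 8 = b^2 + 10*b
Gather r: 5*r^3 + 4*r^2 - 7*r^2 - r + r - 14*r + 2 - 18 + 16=5*r^3 - 3*r^2 - 14*r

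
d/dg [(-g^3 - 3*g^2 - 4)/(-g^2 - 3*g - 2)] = (g^4 + 6*g^3 + 15*g^2 + 4*g - 12)/(g^4 + 6*g^3 + 13*g^2 + 12*g + 4)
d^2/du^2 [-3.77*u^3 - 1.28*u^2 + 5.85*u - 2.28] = -22.62*u - 2.56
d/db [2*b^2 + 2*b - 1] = 4*b + 2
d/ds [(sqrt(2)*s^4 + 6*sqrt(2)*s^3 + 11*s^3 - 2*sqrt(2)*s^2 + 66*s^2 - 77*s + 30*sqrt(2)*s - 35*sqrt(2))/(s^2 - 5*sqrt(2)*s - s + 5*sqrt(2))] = (2*sqrt(2)*s^3 - 19*s^2 + 7*sqrt(2)*s^2 - 110*sqrt(2)*s - 140*s - 420*sqrt(2) - 50)/(s^2 - 10*sqrt(2)*s + 50)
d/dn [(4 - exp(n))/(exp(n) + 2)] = -6*exp(n)/(exp(n) + 2)^2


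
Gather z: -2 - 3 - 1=-6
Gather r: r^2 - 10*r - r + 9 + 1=r^2 - 11*r + 10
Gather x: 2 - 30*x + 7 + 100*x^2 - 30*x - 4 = 100*x^2 - 60*x + 5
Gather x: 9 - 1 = 8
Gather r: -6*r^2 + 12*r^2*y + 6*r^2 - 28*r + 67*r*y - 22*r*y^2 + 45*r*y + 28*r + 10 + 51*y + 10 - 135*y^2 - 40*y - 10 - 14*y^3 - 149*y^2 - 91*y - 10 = 12*r^2*y + r*(-22*y^2 + 112*y) - 14*y^3 - 284*y^2 - 80*y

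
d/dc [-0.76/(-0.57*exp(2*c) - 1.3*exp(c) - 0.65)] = (-0.8664*exp(c) - 0.988)*exp(c)/(0.57*exp(2*c) + 1.3*exp(c) + 0.65)^2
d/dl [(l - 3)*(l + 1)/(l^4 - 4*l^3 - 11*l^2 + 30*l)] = 2*(-l^5 + 5*l^4 - 2*l^3 - 14*l^2 - 33*l + 45)/(l^2*(l^6 - 8*l^5 - 6*l^4 + 148*l^3 - 119*l^2 - 660*l + 900))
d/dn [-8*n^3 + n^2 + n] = -24*n^2 + 2*n + 1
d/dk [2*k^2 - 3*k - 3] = 4*k - 3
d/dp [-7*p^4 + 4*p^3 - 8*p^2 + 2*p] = -28*p^3 + 12*p^2 - 16*p + 2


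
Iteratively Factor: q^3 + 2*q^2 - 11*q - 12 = (q + 1)*(q^2 + q - 12) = (q + 1)*(q + 4)*(q - 3)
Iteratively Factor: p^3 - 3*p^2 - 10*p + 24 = (p - 2)*(p^2 - p - 12) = (p - 4)*(p - 2)*(p + 3)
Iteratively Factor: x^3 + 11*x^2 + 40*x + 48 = (x + 3)*(x^2 + 8*x + 16) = (x + 3)*(x + 4)*(x + 4)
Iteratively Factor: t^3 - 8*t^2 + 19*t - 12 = (t - 4)*(t^2 - 4*t + 3) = (t - 4)*(t - 1)*(t - 3)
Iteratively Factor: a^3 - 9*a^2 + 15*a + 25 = (a - 5)*(a^2 - 4*a - 5) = (a - 5)^2*(a + 1)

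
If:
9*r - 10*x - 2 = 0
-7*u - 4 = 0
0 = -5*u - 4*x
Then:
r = 64/63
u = -4/7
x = 5/7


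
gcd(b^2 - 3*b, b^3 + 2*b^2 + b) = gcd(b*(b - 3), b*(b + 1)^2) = b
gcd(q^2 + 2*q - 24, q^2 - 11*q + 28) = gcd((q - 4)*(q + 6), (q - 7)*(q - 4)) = q - 4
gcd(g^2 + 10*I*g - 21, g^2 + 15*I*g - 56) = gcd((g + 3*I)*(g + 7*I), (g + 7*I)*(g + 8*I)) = g + 7*I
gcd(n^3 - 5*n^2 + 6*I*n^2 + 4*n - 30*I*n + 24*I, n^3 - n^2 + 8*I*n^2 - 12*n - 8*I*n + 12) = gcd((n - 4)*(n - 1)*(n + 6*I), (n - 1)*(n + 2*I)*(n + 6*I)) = n^2 + n*(-1 + 6*I) - 6*I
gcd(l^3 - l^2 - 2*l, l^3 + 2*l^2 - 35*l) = l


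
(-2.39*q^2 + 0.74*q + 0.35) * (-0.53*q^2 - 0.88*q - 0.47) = 1.2667*q^4 + 1.711*q^3 + 0.2866*q^2 - 0.6558*q - 0.1645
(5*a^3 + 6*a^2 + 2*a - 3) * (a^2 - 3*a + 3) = 5*a^5 - 9*a^4 - a^3 + 9*a^2 + 15*a - 9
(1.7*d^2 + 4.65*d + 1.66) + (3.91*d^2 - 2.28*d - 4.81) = 5.61*d^2 + 2.37*d - 3.15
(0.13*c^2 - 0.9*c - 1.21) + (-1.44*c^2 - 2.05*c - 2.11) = -1.31*c^2 - 2.95*c - 3.32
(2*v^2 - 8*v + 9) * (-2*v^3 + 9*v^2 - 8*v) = -4*v^5 + 34*v^4 - 106*v^3 + 145*v^2 - 72*v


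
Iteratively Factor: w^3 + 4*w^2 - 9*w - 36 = (w + 4)*(w^2 - 9) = (w - 3)*(w + 4)*(w + 3)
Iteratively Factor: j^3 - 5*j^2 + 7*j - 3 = (j - 1)*(j^2 - 4*j + 3) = (j - 1)^2*(j - 3)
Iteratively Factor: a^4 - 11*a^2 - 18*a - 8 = (a + 1)*(a^3 - a^2 - 10*a - 8) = (a - 4)*(a + 1)*(a^2 + 3*a + 2) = (a - 4)*(a + 1)*(a + 2)*(a + 1)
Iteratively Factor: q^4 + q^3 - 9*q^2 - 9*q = (q + 3)*(q^3 - 2*q^2 - 3*q) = (q - 3)*(q + 3)*(q^2 + q) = q*(q - 3)*(q + 3)*(q + 1)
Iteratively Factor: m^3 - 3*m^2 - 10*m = (m - 5)*(m^2 + 2*m) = (m - 5)*(m + 2)*(m)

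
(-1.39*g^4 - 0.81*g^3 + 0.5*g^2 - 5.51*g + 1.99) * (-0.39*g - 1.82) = 0.5421*g^5 + 2.8457*g^4 + 1.2792*g^3 + 1.2389*g^2 + 9.2521*g - 3.6218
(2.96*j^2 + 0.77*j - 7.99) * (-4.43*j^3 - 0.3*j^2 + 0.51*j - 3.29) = -13.1128*j^5 - 4.2991*j^4 + 36.6743*j^3 - 6.9487*j^2 - 6.6082*j + 26.2871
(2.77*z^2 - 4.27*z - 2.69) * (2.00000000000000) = 5.54*z^2 - 8.54*z - 5.38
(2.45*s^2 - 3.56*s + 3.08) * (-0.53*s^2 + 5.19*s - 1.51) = -1.2985*s^4 + 14.6023*s^3 - 23.8083*s^2 + 21.3608*s - 4.6508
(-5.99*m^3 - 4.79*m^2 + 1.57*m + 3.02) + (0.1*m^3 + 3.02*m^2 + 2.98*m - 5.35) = -5.89*m^3 - 1.77*m^2 + 4.55*m - 2.33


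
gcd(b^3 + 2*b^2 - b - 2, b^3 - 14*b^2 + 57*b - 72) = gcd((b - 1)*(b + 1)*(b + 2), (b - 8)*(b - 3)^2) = 1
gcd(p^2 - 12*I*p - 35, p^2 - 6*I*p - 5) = p - 5*I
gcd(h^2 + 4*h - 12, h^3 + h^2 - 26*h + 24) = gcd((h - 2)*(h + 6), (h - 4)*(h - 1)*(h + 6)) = h + 6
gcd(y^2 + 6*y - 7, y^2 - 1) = y - 1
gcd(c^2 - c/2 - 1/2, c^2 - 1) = c - 1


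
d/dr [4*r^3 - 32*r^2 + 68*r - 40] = 12*r^2 - 64*r + 68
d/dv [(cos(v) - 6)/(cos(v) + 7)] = -13*sin(v)/(cos(v) + 7)^2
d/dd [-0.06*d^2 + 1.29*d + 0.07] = 1.29 - 0.12*d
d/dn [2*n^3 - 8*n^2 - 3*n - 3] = 6*n^2 - 16*n - 3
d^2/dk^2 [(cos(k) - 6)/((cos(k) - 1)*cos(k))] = (-sin(k)^4/cos(k)^3 + 22 + 4/cos(k) - 24/cos(k)^2 + 13/cos(k)^3)/(cos(k) - 1)^2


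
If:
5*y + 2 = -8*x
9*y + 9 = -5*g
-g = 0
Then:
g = 0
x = 3/8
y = -1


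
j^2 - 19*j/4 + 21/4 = (j - 3)*(j - 7/4)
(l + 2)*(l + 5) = l^2 + 7*l + 10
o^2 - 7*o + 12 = (o - 4)*(o - 3)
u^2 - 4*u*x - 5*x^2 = (u - 5*x)*(u + x)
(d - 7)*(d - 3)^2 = d^3 - 13*d^2 + 51*d - 63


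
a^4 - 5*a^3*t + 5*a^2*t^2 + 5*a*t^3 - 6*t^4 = (a - 3*t)*(a - 2*t)*(a - t)*(a + t)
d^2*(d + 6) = d^3 + 6*d^2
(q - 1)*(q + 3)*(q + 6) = q^3 + 8*q^2 + 9*q - 18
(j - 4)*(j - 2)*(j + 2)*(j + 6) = j^4 + 2*j^3 - 28*j^2 - 8*j + 96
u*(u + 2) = u^2 + 2*u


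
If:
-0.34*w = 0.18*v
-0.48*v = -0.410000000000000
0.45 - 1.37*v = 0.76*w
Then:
No Solution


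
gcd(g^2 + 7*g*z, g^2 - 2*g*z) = g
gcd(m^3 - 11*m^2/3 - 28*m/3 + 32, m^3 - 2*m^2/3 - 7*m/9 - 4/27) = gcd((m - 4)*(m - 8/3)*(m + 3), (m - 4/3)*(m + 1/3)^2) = 1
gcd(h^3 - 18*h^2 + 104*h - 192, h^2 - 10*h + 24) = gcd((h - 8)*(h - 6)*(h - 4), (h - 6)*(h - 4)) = h^2 - 10*h + 24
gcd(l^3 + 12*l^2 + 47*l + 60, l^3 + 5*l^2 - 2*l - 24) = l^2 + 7*l + 12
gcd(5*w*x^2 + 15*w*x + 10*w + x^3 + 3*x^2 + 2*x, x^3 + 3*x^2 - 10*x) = 1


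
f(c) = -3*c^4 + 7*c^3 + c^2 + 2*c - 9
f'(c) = -12*c^3 + 21*c^2 + 2*c + 2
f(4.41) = -515.05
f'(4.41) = -609.96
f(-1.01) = -20.33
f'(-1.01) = 33.77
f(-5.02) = -2784.56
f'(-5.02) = 2039.24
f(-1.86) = -90.21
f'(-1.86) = 148.15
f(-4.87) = -2491.01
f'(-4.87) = 1876.33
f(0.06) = -8.87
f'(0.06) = 2.19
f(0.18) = -8.57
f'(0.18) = 2.97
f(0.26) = -8.30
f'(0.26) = 3.73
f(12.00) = -49953.00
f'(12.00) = -17686.00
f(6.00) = -2337.00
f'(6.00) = -1822.00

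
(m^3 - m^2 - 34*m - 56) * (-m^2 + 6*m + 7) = -m^5 + 7*m^4 + 35*m^3 - 155*m^2 - 574*m - 392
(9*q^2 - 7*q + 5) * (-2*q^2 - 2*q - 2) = -18*q^4 - 4*q^3 - 14*q^2 + 4*q - 10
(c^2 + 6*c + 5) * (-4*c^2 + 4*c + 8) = -4*c^4 - 20*c^3 + 12*c^2 + 68*c + 40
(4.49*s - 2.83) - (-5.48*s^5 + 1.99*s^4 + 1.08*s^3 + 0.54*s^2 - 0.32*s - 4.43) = 5.48*s^5 - 1.99*s^4 - 1.08*s^3 - 0.54*s^2 + 4.81*s + 1.6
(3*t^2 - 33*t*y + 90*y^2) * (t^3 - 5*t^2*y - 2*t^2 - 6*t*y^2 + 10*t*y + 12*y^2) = 3*t^5 - 48*t^4*y - 6*t^4 + 237*t^3*y^2 + 96*t^3*y - 252*t^2*y^3 - 474*t^2*y^2 - 540*t*y^4 + 504*t*y^3 + 1080*y^4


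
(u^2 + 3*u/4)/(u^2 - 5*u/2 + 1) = u*(4*u + 3)/(2*(2*u^2 - 5*u + 2))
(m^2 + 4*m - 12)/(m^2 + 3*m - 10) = (m + 6)/(m + 5)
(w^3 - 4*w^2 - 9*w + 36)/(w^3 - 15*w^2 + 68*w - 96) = (w + 3)/(w - 8)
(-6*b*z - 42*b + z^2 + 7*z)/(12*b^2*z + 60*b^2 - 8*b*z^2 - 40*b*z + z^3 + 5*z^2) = (z + 7)/(-2*b*z - 10*b + z^2 + 5*z)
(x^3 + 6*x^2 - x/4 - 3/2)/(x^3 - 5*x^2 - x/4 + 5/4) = (x + 6)/(x - 5)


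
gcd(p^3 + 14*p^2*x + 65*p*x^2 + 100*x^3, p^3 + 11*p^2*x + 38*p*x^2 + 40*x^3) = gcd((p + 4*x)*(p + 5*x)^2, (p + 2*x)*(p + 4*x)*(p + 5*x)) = p^2 + 9*p*x + 20*x^2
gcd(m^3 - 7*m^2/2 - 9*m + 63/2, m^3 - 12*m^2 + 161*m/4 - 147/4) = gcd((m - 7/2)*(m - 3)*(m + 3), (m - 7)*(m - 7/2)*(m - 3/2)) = m - 7/2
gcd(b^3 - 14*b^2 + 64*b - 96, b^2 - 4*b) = b - 4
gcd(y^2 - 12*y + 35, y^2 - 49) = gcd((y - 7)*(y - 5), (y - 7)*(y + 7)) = y - 7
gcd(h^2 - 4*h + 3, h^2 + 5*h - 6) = h - 1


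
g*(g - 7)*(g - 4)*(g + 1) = g^4 - 10*g^3 + 17*g^2 + 28*g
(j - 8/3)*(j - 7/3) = j^2 - 5*j + 56/9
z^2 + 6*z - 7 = (z - 1)*(z + 7)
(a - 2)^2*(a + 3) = a^3 - a^2 - 8*a + 12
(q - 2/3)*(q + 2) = q^2 + 4*q/3 - 4/3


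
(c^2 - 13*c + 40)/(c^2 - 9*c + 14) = (c^2 - 13*c + 40)/(c^2 - 9*c + 14)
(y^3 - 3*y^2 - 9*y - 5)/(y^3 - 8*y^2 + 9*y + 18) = (y^2 - 4*y - 5)/(y^2 - 9*y + 18)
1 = 1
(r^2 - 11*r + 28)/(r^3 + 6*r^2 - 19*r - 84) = (r - 7)/(r^2 + 10*r + 21)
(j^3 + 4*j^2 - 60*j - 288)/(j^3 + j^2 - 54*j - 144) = (j + 6)/(j + 3)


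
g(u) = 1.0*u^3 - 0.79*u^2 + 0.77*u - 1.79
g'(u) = 3.0*u^2 - 1.58*u + 0.77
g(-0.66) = -2.93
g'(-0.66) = 3.12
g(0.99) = -0.83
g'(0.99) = 2.15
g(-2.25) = -18.91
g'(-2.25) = 19.51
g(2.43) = 9.77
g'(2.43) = 14.65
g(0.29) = -1.61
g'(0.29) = 0.56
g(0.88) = -1.04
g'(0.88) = 1.70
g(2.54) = 11.46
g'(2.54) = 16.11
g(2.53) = 11.30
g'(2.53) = 15.98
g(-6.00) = -250.85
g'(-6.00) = 118.25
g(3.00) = 20.41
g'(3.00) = 23.03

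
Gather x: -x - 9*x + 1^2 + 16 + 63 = 80 - 10*x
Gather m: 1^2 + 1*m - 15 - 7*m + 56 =42 - 6*m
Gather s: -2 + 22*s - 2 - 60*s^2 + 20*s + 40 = -60*s^2 + 42*s + 36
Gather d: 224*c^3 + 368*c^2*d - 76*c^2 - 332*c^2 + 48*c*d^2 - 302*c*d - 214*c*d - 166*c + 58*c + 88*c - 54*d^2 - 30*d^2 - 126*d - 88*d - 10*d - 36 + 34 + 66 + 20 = 224*c^3 - 408*c^2 - 20*c + d^2*(48*c - 84) + d*(368*c^2 - 516*c - 224) + 84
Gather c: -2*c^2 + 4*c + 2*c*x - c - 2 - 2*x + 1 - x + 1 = -2*c^2 + c*(2*x + 3) - 3*x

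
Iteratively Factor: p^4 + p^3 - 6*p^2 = (p)*(p^3 + p^2 - 6*p) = p*(p + 3)*(p^2 - 2*p) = p^2*(p + 3)*(p - 2)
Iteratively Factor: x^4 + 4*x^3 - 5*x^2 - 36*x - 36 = (x - 3)*(x^3 + 7*x^2 + 16*x + 12) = (x - 3)*(x + 3)*(x^2 + 4*x + 4) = (x - 3)*(x + 2)*(x + 3)*(x + 2)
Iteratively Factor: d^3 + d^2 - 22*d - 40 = (d + 2)*(d^2 - d - 20) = (d + 2)*(d + 4)*(d - 5)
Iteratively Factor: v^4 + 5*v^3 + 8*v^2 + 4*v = (v + 2)*(v^3 + 3*v^2 + 2*v) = v*(v + 2)*(v^2 + 3*v + 2) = v*(v + 2)^2*(v + 1)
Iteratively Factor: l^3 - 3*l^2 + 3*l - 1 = (l - 1)*(l^2 - 2*l + 1) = (l - 1)^2*(l - 1)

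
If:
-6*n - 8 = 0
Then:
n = -4/3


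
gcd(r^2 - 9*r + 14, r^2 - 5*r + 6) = r - 2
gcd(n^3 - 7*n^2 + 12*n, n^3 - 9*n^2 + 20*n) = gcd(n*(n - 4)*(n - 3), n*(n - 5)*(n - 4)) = n^2 - 4*n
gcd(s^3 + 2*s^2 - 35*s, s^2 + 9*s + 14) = s + 7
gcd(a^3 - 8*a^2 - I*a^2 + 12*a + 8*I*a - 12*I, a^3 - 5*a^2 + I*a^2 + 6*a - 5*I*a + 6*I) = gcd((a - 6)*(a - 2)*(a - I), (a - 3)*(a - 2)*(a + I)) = a - 2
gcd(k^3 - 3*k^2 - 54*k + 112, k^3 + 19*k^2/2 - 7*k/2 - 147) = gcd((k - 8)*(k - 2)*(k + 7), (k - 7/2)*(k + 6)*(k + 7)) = k + 7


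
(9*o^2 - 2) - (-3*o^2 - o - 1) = 12*o^2 + o - 1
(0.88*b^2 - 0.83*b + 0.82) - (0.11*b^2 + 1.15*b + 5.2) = 0.77*b^2 - 1.98*b - 4.38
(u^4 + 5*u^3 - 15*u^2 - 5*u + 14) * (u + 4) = u^5 + 9*u^4 + 5*u^3 - 65*u^2 - 6*u + 56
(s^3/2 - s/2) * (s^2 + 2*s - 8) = s^5/2 + s^4 - 9*s^3/2 - s^2 + 4*s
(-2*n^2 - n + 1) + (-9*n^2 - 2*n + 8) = -11*n^2 - 3*n + 9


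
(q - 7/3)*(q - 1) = q^2 - 10*q/3 + 7/3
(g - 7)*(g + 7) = g^2 - 49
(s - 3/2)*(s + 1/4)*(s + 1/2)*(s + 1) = s^4 + s^3/4 - 7*s^2/4 - 19*s/16 - 3/16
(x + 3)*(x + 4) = x^2 + 7*x + 12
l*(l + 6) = l^2 + 6*l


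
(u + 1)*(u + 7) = u^2 + 8*u + 7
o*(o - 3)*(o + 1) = o^3 - 2*o^2 - 3*o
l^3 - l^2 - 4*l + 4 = (l - 2)*(l - 1)*(l + 2)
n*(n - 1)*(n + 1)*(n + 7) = n^4 + 7*n^3 - n^2 - 7*n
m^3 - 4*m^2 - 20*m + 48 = (m - 6)*(m - 2)*(m + 4)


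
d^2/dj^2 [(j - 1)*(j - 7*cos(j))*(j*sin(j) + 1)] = -j^3*sin(j) + j^2*sin(j) + 14*j^2*sin(2*j) + 6*j^2*cos(j) + 6*j*sin(j) - 14*j*sin(2*j) + 3*j*cos(j) - 28*j*cos(2*j) + 12*sin(j) - 7*sin(2*j) - 7*cos(j) + 14*cos(2*j) + 2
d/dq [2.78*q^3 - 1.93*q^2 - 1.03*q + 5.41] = 8.34*q^2 - 3.86*q - 1.03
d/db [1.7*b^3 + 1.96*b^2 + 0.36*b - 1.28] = 5.1*b^2 + 3.92*b + 0.36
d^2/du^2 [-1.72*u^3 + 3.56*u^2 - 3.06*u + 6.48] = 7.12 - 10.32*u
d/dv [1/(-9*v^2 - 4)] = 18*v/(9*v^2 + 4)^2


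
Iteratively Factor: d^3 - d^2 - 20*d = (d)*(d^2 - d - 20) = d*(d + 4)*(d - 5)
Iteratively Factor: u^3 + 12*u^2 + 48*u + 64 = (u + 4)*(u^2 + 8*u + 16) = (u + 4)^2*(u + 4)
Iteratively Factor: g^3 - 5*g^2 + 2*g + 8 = (g + 1)*(g^2 - 6*g + 8) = (g - 4)*(g + 1)*(g - 2)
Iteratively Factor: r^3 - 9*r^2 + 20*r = (r - 4)*(r^2 - 5*r) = (r - 5)*(r - 4)*(r)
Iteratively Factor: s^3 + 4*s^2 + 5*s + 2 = (s + 2)*(s^2 + 2*s + 1) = (s + 1)*(s + 2)*(s + 1)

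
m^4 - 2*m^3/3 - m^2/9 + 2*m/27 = m*(m - 2/3)*(m - 1/3)*(m + 1/3)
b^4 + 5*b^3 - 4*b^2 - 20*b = b*(b - 2)*(b + 2)*(b + 5)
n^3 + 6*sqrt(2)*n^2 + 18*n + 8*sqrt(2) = (n + sqrt(2))^2*(n + 4*sqrt(2))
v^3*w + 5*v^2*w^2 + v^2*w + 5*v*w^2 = v*(v + 5*w)*(v*w + w)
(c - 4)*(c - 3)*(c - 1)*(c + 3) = c^4 - 5*c^3 - 5*c^2 + 45*c - 36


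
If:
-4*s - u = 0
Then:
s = -u/4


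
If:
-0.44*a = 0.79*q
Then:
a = -1.79545454545455*q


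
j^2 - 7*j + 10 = (j - 5)*(j - 2)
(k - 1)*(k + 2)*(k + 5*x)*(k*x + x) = k^4*x + 5*k^3*x^2 + 2*k^3*x + 10*k^2*x^2 - k^2*x - 5*k*x^2 - 2*k*x - 10*x^2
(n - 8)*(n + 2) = n^2 - 6*n - 16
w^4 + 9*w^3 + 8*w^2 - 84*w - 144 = (w - 3)*(w + 2)*(w + 4)*(w + 6)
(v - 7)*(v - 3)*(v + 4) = v^3 - 6*v^2 - 19*v + 84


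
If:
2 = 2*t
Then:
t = 1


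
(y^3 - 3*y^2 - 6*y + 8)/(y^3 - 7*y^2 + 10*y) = (y^3 - 3*y^2 - 6*y + 8)/(y*(y^2 - 7*y + 10))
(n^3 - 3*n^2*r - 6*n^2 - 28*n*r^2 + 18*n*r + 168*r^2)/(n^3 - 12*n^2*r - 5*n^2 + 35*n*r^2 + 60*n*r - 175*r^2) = (-n^2 - 4*n*r + 6*n + 24*r)/(-n^2 + 5*n*r + 5*n - 25*r)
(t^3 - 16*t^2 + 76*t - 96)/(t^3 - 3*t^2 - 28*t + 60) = (t - 8)/(t + 5)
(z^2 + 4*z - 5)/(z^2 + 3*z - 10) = (z - 1)/(z - 2)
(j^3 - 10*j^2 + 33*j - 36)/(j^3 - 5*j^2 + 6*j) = (j^2 - 7*j + 12)/(j*(j - 2))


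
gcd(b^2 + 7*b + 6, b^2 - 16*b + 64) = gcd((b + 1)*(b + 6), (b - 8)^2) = 1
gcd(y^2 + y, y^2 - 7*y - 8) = y + 1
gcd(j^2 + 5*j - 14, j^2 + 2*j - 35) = j + 7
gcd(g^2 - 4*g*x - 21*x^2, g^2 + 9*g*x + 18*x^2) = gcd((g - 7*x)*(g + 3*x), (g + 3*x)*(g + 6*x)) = g + 3*x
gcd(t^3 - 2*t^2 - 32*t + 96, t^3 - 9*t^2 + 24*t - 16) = t^2 - 8*t + 16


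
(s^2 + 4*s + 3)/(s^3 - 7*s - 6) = (s + 3)/(s^2 - s - 6)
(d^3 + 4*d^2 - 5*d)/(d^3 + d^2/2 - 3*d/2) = 2*(d + 5)/(2*d + 3)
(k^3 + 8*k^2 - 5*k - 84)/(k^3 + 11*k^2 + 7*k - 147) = (k + 4)/(k + 7)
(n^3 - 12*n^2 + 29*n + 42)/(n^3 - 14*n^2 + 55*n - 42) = (n + 1)/(n - 1)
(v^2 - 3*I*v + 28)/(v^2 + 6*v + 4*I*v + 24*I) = (v - 7*I)/(v + 6)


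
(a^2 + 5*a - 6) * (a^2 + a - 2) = a^4 + 6*a^3 - 3*a^2 - 16*a + 12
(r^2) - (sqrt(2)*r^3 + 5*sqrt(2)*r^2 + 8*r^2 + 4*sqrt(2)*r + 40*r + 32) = -sqrt(2)*r^3 - 5*sqrt(2)*r^2 - 7*r^2 - 40*r - 4*sqrt(2)*r - 32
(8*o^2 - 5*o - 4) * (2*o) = 16*o^3 - 10*o^2 - 8*o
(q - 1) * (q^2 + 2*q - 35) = q^3 + q^2 - 37*q + 35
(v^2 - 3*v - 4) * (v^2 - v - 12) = v^4 - 4*v^3 - 13*v^2 + 40*v + 48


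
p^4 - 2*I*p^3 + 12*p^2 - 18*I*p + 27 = (p - 3*I)^2*(p + I)*(p + 3*I)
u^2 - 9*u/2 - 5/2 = (u - 5)*(u + 1/2)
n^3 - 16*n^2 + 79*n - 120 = (n - 8)*(n - 5)*(n - 3)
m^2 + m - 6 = (m - 2)*(m + 3)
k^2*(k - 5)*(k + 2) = k^4 - 3*k^3 - 10*k^2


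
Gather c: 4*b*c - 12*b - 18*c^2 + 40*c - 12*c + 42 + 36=-12*b - 18*c^2 + c*(4*b + 28) + 78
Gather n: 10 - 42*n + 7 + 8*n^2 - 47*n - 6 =8*n^2 - 89*n + 11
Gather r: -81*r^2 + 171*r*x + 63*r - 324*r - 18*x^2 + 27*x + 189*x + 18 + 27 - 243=-81*r^2 + r*(171*x - 261) - 18*x^2 + 216*x - 198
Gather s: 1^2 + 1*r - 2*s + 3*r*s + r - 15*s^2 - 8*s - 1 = 2*r - 15*s^2 + s*(3*r - 10)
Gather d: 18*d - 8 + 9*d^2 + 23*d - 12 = 9*d^2 + 41*d - 20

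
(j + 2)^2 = j^2 + 4*j + 4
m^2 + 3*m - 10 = (m - 2)*(m + 5)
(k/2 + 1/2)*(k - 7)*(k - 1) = k^3/2 - 7*k^2/2 - k/2 + 7/2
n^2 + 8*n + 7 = (n + 1)*(n + 7)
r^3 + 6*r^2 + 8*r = r*(r + 2)*(r + 4)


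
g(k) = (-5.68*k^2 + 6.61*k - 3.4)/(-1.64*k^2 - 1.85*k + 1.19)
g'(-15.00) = 0.04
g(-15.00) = 4.06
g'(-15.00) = 0.04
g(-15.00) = 4.06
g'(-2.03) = 42.49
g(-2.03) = 22.19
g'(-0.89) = 17.11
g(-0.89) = -8.96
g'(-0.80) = 13.32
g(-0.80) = -7.61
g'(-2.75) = 6.15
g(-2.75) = 10.54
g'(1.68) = 0.48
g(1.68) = 1.27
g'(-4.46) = 1.00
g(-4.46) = 6.29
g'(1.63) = 0.47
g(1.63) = 1.25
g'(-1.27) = 84.19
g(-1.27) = -23.43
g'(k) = (6.61 - 11.36*k)/(-1.64*k^2 - 1.85*k + 1.19) + (3.28*k + 1.85)*(-5.68*k^2 + 6.61*k - 3.4)/(-1.64*k^2 - 1.85*k + 1.19)^2 = (21.3484*k^2 - 24.6704*k + 1.5759)/(2.6896*k^4 + 6.068*k^3 - 0.480699999999999*k^2 - 4.403*k + 1.4161)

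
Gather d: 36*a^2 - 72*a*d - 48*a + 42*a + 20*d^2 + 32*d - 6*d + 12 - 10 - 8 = 36*a^2 - 6*a + 20*d^2 + d*(26 - 72*a) - 6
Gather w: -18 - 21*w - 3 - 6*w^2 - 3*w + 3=-6*w^2 - 24*w - 18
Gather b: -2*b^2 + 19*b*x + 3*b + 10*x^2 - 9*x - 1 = -2*b^2 + b*(19*x + 3) + 10*x^2 - 9*x - 1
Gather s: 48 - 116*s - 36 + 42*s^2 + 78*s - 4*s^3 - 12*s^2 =-4*s^3 + 30*s^2 - 38*s + 12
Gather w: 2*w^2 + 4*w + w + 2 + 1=2*w^2 + 5*w + 3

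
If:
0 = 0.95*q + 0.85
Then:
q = -0.89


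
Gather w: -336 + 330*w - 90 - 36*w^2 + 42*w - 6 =-36*w^2 + 372*w - 432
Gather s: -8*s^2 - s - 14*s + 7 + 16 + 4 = -8*s^2 - 15*s + 27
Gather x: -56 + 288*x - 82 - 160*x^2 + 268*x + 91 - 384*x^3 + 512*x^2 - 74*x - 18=-384*x^3 + 352*x^2 + 482*x - 65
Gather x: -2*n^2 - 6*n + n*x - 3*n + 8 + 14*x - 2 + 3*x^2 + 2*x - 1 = -2*n^2 - 9*n + 3*x^2 + x*(n + 16) + 5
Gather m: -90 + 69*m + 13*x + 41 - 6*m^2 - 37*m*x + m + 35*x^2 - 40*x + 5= -6*m^2 + m*(70 - 37*x) + 35*x^2 - 27*x - 44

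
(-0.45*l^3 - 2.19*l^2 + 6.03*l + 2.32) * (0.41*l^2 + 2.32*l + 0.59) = -0.1845*l^5 - 1.9419*l^4 - 2.874*l^3 + 13.6487*l^2 + 8.9401*l + 1.3688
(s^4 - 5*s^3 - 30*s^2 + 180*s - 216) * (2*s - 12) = 2*s^5 - 22*s^4 + 720*s^2 - 2592*s + 2592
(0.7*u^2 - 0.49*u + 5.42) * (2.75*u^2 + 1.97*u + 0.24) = 1.925*u^4 + 0.0315000000000001*u^3 + 14.1077*u^2 + 10.5598*u + 1.3008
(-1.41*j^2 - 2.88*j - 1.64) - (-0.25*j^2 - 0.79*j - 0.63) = -1.16*j^2 - 2.09*j - 1.01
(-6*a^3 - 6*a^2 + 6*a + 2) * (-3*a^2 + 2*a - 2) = 18*a^5 + 6*a^4 - 18*a^3 + 18*a^2 - 8*a - 4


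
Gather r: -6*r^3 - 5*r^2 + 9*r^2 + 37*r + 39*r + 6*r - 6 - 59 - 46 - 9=-6*r^3 + 4*r^2 + 82*r - 120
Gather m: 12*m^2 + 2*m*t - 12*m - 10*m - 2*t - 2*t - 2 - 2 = 12*m^2 + m*(2*t - 22) - 4*t - 4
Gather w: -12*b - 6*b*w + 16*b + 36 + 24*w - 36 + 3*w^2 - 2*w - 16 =4*b + 3*w^2 + w*(22 - 6*b) - 16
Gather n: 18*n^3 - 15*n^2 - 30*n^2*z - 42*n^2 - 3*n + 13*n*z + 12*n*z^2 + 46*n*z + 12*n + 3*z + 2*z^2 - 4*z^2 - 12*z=18*n^3 + n^2*(-30*z - 57) + n*(12*z^2 + 59*z + 9) - 2*z^2 - 9*z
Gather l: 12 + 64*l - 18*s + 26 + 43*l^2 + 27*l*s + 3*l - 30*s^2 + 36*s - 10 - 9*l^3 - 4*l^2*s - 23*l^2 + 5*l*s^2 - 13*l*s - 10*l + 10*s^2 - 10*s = -9*l^3 + l^2*(20 - 4*s) + l*(5*s^2 + 14*s + 57) - 20*s^2 + 8*s + 28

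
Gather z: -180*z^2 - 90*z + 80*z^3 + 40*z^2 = 80*z^3 - 140*z^2 - 90*z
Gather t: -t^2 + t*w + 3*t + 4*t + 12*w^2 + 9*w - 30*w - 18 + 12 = -t^2 + t*(w + 7) + 12*w^2 - 21*w - 6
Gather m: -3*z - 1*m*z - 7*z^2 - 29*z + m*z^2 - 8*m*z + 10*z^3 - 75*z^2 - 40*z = m*(z^2 - 9*z) + 10*z^3 - 82*z^2 - 72*z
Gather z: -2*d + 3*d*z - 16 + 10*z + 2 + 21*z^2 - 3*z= -2*d + 21*z^2 + z*(3*d + 7) - 14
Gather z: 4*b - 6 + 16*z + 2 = 4*b + 16*z - 4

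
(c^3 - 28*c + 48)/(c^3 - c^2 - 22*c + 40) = (c + 6)/(c + 5)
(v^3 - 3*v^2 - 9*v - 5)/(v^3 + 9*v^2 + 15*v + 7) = (v - 5)/(v + 7)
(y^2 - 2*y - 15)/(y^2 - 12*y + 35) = (y + 3)/(y - 7)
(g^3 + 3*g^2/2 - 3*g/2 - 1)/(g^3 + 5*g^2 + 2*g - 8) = (g + 1/2)/(g + 4)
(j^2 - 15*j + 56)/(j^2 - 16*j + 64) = (j - 7)/(j - 8)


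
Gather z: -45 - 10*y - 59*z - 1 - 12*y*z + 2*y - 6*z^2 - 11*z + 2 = -8*y - 6*z^2 + z*(-12*y - 70) - 44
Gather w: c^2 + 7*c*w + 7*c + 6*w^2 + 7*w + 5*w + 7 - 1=c^2 + 7*c + 6*w^2 + w*(7*c + 12) + 6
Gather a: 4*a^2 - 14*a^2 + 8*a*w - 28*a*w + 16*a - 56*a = -10*a^2 + a*(-20*w - 40)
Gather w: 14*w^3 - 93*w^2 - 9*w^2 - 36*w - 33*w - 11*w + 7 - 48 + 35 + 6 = 14*w^3 - 102*w^2 - 80*w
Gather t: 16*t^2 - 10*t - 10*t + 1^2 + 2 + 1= 16*t^2 - 20*t + 4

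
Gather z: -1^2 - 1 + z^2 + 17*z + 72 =z^2 + 17*z + 70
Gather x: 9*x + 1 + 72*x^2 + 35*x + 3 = 72*x^2 + 44*x + 4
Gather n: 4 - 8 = -4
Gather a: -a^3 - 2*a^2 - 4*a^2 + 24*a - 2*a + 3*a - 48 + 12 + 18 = -a^3 - 6*a^2 + 25*a - 18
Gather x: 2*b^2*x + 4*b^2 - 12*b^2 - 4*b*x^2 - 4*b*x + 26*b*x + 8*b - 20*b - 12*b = -8*b^2 - 4*b*x^2 - 24*b + x*(2*b^2 + 22*b)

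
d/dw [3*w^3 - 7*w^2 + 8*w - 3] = 9*w^2 - 14*w + 8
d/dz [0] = 0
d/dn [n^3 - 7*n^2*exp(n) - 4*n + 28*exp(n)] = -7*n^2*exp(n) + 3*n^2 - 14*n*exp(n) + 28*exp(n) - 4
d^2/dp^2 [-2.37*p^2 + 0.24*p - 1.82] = -4.74000000000000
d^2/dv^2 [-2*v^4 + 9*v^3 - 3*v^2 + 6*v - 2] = -24*v^2 + 54*v - 6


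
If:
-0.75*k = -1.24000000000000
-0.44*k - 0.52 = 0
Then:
No Solution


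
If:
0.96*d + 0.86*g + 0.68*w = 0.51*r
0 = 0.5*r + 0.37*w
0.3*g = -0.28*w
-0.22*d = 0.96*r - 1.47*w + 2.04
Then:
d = -0.24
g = -0.85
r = -0.67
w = 0.91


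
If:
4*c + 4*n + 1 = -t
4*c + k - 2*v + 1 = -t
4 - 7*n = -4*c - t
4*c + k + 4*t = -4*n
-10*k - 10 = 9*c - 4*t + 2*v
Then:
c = -1070/1727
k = -280/1727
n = 3/11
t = 669/1727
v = -1082/1727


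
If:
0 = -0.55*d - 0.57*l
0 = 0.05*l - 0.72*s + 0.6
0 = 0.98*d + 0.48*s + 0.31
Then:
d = -0.75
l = 0.72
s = 0.88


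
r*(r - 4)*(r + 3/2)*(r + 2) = r^4 - r^3/2 - 11*r^2 - 12*r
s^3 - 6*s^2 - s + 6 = (s - 6)*(s - 1)*(s + 1)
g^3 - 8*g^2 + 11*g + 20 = (g - 5)*(g - 4)*(g + 1)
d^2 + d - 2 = (d - 1)*(d + 2)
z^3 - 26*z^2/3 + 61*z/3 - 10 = (z - 5)*(z - 3)*(z - 2/3)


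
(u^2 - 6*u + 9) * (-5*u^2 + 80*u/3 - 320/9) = -5*u^4 + 170*u^3/3 - 2165*u^2/9 + 1360*u/3 - 320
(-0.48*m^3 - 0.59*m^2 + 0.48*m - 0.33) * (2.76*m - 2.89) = -1.3248*m^4 - 0.2412*m^3 + 3.0299*m^2 - 2.298*m + 0.9537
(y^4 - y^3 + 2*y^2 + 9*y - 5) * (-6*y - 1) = -6*y^5 + 5*y^4 - 11*y^3 - 56*y^2 + 21*y + 5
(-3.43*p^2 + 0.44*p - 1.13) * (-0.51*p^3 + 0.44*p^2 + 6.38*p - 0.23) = 1.7493*p^5 - 1.7336*p^4 - 21.1135*p^3 + 3.0989*p^2 - 7.3106*p + 0.2599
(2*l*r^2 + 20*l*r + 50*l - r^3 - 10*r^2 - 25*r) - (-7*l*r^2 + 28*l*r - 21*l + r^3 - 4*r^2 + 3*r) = 9*l*r^2 - 8*l*r + 71*l - 2*r^3 - 6*r^2 - 28*r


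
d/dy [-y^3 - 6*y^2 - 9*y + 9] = -3*y^2 - 12*y - 9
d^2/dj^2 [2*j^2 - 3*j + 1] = 4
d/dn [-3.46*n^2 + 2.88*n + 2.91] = 2.88 - 6.92*n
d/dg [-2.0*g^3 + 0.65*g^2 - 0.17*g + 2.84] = -6.0*g^2 + 1.3*g - 0.17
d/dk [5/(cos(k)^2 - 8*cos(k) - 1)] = 10*(cos(k) - 4)*sin(k)/(sin(k)^2 + 8*cos(k))^2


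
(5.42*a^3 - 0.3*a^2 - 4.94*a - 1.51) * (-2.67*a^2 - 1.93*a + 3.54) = -14.4714*a^5 - 9.6596*a^4 + 32.9556*a^3 + 12.5039*a^2 - 14.5733*a - 5.3454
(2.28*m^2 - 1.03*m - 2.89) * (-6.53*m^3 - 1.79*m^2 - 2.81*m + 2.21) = -14.8884*m^5 + 2.6447*m^4 + 14.3086*m^3 + 13.1062*m^2 + 5.8446*m - 6.3869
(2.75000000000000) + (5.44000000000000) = 8.19000000000000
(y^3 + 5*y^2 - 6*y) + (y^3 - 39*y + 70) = 2*y^3 + 5*y^2 - 45*y + 70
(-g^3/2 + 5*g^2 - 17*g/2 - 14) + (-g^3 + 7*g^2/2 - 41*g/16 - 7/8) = -3*g^3/2 + 17*g^2/2 - 177*g/16 - 119/8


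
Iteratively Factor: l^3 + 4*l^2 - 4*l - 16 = (l + 2)*(l^2 + 2*l - 8) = (l - 2)*(l + 2)*(l + 4)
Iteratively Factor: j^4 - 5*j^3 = (j)*(j^3 - 5*j^2) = j*(j - 5)*(j^2) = j^2*(j - 5)*(j)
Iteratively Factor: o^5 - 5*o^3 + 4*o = (o)*(o^4 - 5*o^2 + 4) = o*(o + 2)*(o^3 - 2*o^2 - o + 2) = o*(o - 2)*(o + 2)*(o^2 - 1) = o*(o - 2)*(o - 1)*(o + 2)*(o + 1)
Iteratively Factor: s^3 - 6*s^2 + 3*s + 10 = (s - 2)*(s^2 - 4*s - 5) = (s - 5)*(s - 2)*(s + 1)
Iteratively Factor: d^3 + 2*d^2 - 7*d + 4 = (d - 1)*(d^2 + 3*d - 4) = (d - 1)*(d + 4)*(d - 1)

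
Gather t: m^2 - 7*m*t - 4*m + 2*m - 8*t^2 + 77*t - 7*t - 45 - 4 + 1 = m^2 - 2*m - 8*t^2 + t*(70 - 7*m) - 48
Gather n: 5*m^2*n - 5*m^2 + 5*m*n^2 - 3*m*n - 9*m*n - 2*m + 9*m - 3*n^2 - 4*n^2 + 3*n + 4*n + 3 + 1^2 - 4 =-5*m^2 + 7*m + n^2*(5*m - 7) + n*(5*m^2 - 12*m + 7)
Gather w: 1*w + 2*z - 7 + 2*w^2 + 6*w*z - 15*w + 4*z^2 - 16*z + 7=2*w^2 + w*(6*z - 14) + 4*z^2 - 14*z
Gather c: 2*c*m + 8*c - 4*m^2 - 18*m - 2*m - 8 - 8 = c*(2*m + 8) - 4*m^2 - 20*m - 16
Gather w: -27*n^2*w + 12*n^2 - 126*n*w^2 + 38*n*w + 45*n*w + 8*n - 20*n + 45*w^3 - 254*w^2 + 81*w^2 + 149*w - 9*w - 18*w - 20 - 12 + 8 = 12*n^2 - 12*n + 45*w^3 + w^2*(-126*n - 173) + w*(-27*n^2 + 83*n + 122) - 24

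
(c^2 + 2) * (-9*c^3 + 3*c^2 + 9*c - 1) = -9*c^5 + 3*c^4 - 9*c^3 + 5*c^2 + 18*c - 2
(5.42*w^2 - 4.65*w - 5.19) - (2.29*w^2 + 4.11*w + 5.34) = 3.13*w^2 - 8.76*w - 10.53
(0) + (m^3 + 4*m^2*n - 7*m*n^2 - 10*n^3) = m^3 + 4*m^2*n - 7*m*n^2 - 10*n^3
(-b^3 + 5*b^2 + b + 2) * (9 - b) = b^4 - 14*b^3 + 44*b^2 + 7*b + 18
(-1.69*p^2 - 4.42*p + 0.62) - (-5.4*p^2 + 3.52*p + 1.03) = 3.71*p^2 - 7.94*p - 0.41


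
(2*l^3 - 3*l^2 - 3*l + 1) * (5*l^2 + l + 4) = 10*l^5 - 13*l^4 - 10*l^3 - 10*l^2 - 11*l + 4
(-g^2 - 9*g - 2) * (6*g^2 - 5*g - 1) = -6*g^4 - 49*g^3 + 34*g^2 + 19*g + 2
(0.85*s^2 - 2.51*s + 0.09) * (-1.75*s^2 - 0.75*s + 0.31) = -1.4875*s^4 + 3.755*s^3 + 1.9885*s^2 - 0.8456*s + 0.0279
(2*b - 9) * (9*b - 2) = 18*b^2 - 85*b + 18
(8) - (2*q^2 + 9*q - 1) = -2*q^2 - 9*q + 9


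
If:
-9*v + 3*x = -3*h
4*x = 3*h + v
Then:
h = 11*x/10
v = 7*x/10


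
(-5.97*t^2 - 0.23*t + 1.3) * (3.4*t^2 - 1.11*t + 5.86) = -20.298*t^4 + 5.8447*t^3 - 30.3089*t^2 - 2.7908*t + 7.618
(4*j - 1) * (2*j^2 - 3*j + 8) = 8*j^3 - 14*j^2 + 35*j - 8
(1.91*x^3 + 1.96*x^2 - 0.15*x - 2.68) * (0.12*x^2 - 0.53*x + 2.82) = 0.2292*x^5 - 0.7771*x^4 + 4.3294*x^3 + 5.2851*x^2 + 0.9974*x - 7.5576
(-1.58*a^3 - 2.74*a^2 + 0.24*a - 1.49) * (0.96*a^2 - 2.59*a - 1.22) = -1.5168*a^5 + 1.4618*a^4 + 9.2546*a^3 + 1.2908*a^2 + 3.5663*a + 1.8178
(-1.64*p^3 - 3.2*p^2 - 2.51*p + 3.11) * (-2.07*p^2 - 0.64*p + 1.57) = 3.3948*p^5 + 7.6736*p^4 + 4.6689*p^3 - 9.8553*p^2 - 5.9311*p + 4.8827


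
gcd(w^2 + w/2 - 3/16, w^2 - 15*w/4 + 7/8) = w - 1/4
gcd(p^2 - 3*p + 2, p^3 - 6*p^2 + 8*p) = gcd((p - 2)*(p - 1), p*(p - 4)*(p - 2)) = p - 2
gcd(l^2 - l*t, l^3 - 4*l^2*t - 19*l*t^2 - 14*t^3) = 1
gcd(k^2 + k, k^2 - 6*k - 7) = k + 1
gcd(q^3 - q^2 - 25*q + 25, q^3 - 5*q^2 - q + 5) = q^2 - 6*q + 5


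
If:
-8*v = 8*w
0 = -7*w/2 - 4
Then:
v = 8/7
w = -8/7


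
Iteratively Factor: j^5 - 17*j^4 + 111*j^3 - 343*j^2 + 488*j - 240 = (j - 4)*(j^4 - 13*j^3 + 59*j^2 - 107*j + 60) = (j - 4)^2*(j^3 - 9*j^2 + 23*j - 15) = (j - 4)^2*(j - 3)*(j^2 - 6*j + 5) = (j - 5)*(j - 4)^2*(j - 3)*(j - 1)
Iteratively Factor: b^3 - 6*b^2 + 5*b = (b)*(b^2 - 6*b + 5) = b*(b - 5)*(b - 1)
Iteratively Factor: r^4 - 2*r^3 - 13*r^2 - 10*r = (r + 2)*(r^3 - 4*r^2 - 5*r) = (r - 5)*(r + 2)*(r^2 + r) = (r - 5)*(r + 1)*(r + 2)*(r)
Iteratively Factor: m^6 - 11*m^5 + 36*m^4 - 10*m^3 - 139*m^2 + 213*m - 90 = (m - 3)*(m^5 - 8*m^4 + 12*m^3 + 26*m^2 - 61*m + 30) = (m - 3)^2*(m^4 - 5*m^3 - 3*m^2 + 17*m - 10) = (m - 3)^2*(m + 2)*(m^3 - 7*m^2 + 11*m - 5) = (m - 3)^2*(m - 1)*(m + 2)*(m^2 - 6*m + 5) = (m - 3)^2*(m - 1)^2*(m + 2)*(m - 5)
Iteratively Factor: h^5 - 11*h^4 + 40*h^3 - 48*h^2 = (h - 3)*(h^4 - 8*h^3 + 16*h^2) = (h - 4)*(h - 3)*(h^3 - 4*h^2) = (h - 4)^2*(h - 3)*(h^2) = h*(h - 4)^2*(h - 3)*(h)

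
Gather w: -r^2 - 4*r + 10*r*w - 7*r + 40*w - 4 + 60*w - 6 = -r^2 - 11*r + w*(10*r + 100) - 10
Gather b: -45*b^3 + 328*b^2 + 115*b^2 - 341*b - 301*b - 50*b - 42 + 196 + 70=-45*b^3 + 443*b^2 - 692*b + 224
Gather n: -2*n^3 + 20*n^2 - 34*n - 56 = -2*n^3 + 20*n^2 - 34*n - 56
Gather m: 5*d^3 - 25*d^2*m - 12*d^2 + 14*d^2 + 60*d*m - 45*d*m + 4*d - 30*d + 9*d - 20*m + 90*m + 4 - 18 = 5*d^3 + 2*d^2 - 17*d + m*(-25*d^2 + 15*d + 70) - 14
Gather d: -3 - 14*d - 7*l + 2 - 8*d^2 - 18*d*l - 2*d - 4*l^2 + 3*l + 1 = -8*d^2 + d*(-18*l - 16) - 4*l^2 - 4*l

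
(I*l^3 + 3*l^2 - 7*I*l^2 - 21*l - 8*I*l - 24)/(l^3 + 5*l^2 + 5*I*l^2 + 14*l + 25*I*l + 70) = (I*l^3 + l^2*(3 - 7*I) - l*(21 + 8*I) - 24)/(l^3 + 5*l^2*(1 + I) + l*(14 + 25*I) + 70)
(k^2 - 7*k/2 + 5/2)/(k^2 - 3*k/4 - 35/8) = 4*(k - 1)/(4*k + 7)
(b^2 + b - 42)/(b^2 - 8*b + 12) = (b + 7)/(b - 2)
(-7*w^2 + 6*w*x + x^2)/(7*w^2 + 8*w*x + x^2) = (-w + x)/(w + x)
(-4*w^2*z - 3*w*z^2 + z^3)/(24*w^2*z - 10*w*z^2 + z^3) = (w + z)/(-6*w + z)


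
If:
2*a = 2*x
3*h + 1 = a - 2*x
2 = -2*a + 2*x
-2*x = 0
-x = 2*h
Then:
No Solution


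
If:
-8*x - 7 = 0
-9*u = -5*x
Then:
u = -35/72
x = -7/8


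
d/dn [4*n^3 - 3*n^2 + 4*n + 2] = 12*n^2 - 6*n + 4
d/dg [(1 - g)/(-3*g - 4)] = 7/(3*g + 4)^2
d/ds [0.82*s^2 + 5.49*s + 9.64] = 1.64*s + 5.49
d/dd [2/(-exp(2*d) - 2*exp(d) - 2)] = 4*(exp(d) + 1)*exp(d)/(exp(2*d) + 2*exp(d) + 2)^2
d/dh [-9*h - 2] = -9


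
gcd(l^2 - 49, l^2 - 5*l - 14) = l - 7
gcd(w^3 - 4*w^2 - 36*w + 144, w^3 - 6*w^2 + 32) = w - 4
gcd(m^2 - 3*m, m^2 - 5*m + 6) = m - 3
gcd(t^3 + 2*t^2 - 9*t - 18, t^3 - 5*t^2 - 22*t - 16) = t + 2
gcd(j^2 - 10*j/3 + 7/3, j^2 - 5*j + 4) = j - 1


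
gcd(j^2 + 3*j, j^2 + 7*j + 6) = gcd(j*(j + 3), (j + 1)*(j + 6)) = 1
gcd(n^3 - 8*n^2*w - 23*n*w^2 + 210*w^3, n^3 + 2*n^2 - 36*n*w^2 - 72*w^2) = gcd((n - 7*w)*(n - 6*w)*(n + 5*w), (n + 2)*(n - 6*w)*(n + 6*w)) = -n + 6*w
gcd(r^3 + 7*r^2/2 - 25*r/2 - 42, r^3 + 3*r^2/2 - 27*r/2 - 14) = r^2 + r/2 - 14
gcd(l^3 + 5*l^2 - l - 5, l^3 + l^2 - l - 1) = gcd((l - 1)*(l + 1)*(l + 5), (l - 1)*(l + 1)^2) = l^2 - 1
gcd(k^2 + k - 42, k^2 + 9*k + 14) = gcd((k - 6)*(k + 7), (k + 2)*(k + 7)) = k + 7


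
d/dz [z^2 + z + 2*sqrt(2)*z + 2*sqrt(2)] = 2*z + 1 + 2*sqrt(2)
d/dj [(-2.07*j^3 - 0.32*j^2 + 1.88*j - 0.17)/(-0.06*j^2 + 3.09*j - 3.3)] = (0.1242*j^4 - 12.7926*j^3 + 19.617*j^2 + 2.0916*j - 5.6787)/(0.0036*j^4 - 0.3708*j^3 + 9.9441*j^2 - 20.394*j + 10.89)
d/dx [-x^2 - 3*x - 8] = -2*x - 3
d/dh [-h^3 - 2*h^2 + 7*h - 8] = -3*h^2 - 4*h + 7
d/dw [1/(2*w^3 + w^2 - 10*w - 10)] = 2*(-3*w^2 - w + 5)/(2*w^3 + w^2 - 10*w - 10)^2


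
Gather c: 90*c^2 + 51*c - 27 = 90*c^2 + 51*c - 27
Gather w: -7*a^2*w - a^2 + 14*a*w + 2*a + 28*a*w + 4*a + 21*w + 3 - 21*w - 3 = -a^2 + 6*a + w*(-7*a^2 + 42*a)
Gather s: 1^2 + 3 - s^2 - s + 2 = -s^2 - s + 6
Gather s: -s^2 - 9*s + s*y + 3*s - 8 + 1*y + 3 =-s^2 + s*(y - 6) + y - 5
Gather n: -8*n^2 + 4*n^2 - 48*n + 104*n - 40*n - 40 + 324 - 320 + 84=-4*n^2 + 16*n + 48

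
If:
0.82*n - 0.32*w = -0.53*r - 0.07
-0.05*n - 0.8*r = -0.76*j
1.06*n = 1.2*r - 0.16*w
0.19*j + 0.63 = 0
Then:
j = -3.32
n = -1.95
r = -3.03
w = -9.79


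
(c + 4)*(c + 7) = c^2 + 11*c + 28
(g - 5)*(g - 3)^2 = g^3 - 11*g^2 + 39*g - 45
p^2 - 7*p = p*(p - 7)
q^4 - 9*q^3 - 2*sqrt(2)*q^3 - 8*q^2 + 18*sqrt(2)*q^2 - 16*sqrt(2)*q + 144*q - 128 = (q - 8)*(q - 1)*(q - 4*sqrt(2))*(q + 2*sqrt(2))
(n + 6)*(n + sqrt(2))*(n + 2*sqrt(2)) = n^3 + 3*sqrt(2)*n^2 + 6*n^2 + 4*n + 18*sqrt(2)*n + 24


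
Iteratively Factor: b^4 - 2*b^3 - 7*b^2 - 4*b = (b)*(b^3 - 2*b^2 - 7*b - 4) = b*(b - 4)*(b^2 + 2*b + 1) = b*(b - 4)*(b + 1)*(b + 1)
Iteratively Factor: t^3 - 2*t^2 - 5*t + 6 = (t - 3)*(t^2 + t - 2) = (t - 3)*(t + 2)*(t - 1)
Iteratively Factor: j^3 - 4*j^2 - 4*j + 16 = (j + 2)*(j^2 - 6*j + 8) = (j - 2)*(j + 2)*(j - 4)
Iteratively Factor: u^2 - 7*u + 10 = (u - 5)*(u - 2)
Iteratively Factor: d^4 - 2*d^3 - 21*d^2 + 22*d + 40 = (d - 5)*(d^3 + 3*d^2 - 6*d - 8) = (d - 5)*(d - 2)*(d^2 + 5*d + 4) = (d - 5)*(d - 2)*(d + 4)*(d + 1)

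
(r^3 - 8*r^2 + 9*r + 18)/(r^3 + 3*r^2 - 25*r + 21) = (r^2 - 5*r - 6)/(r^2 + 6*r - 7)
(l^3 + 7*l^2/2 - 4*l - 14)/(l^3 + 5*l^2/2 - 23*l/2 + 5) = (2*l^2 + 11*l + 14)/(2*l^2 + 9*l - 5)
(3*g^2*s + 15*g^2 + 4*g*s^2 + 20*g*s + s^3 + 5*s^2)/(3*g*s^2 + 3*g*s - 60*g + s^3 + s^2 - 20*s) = (g + s)/(s - 4)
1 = 1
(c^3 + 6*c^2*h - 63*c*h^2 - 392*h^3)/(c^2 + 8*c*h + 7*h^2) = (c^2 - c*h - 56*h^2)/(c + h)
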